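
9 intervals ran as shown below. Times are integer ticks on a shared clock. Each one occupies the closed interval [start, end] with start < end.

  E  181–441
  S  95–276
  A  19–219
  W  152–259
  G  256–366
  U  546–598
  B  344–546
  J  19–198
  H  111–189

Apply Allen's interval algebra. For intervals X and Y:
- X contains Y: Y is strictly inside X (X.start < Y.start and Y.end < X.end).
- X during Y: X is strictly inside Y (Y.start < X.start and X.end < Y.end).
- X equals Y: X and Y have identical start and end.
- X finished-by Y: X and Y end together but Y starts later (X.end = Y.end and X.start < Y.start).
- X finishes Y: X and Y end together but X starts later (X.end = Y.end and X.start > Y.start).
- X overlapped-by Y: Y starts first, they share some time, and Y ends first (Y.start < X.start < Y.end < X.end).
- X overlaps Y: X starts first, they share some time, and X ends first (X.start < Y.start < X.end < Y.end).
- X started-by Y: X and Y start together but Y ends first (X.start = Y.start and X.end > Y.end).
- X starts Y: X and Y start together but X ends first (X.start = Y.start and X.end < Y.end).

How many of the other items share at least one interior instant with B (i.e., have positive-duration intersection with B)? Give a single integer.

Target B = [344, 546].
A [19, 219] → before → no.
E [181, 441] → overlaps → counts.
G [256, 366] → overlaps → counts.
H [111, 189] → before → no.
J [19, 198] → before → no.
S [95, 276] → before → no.
U [546, 598] → met-by → no.
W [152, 259] → before → no.
Total: 2.

2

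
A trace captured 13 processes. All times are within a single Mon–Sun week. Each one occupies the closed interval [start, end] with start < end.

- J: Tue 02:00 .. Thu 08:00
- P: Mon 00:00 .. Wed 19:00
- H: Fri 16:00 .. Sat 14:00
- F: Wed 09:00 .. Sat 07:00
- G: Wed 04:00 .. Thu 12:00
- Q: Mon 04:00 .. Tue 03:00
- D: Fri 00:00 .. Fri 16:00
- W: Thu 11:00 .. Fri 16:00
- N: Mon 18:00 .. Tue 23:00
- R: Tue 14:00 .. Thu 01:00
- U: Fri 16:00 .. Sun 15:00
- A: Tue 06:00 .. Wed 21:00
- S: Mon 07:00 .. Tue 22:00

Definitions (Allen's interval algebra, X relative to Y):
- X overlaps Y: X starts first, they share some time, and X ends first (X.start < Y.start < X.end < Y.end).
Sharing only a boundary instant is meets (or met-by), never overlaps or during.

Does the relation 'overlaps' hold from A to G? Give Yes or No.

Yes

A = [Tue 06:00, Wed 21:00], G = [Wed 04:00, Thu 12:00].
Actual relation of A to G: overlaps.
Asked whether 'overlaps' holds → Yes.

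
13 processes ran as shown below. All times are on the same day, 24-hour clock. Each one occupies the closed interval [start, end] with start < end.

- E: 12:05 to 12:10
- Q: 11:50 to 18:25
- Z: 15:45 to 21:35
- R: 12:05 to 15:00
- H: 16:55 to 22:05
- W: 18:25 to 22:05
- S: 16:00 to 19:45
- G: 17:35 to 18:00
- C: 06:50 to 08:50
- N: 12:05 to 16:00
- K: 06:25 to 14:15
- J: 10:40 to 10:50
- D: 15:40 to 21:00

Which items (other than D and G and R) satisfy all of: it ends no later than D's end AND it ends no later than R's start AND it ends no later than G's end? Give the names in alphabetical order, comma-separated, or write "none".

C, J

Conditions: its end is no later than D's end (X.end <= 21:00) AND its end is no later than R's start (X.end <= 12:05) AND its end is no later than G's end (X.end <= 18:00).
C: end 08:50 <= 21:00? ✓; end 08:50 <= 12:05? ✓; end 08:50 <= 18:00? ✓ → yes.
E: end 12:10 <= 21:00? ✓; end 12:10 <= 12:05? ✗; end 12:10 <= 18:00? ✓ → no.
H: end 22:05 <= 21:00? ✗; end 22:05 <= 12:05? ✗; end 22:05 <= 18:00? ✗ → no.
J: end 10:50 <= 21:00? ✓; end 10:50 <= 12:05? ✓; end 10:50 <= 18:00? ✓ → yes.
K: end 14:15 <= 21:00? ✓; end 14:15 <= 12:05? ✗; end 14:15 <= 18:00? ✓ → no.
N: end 16:00 <= 21:00? ✓; end 16:00 <= 12:05? ✗; end 16:00 <= 18:00? ✓ → no.
Q: end 18:25 <= 21:00? ✓; end 18:25 <= 12:05? ✗; end 18:25 <= 18:00? ✗ → no.
S: end 19:45 <= 21:00? ✓; end 19:45 <= 12:05? ✗; end 19:45 <= 18:00? ✗ → no.
W: end 22:05 <= 21:00? ✗; end 22:05 <= 12:05? ✗; end 22:05 <= 18:00? ✗ → no.
Z: end 21:35 <= 21:00? ✗; end 21:35 <= 12:05? ✗; end 21:35 <= 18:00? ✗ → no.
Result: C, J.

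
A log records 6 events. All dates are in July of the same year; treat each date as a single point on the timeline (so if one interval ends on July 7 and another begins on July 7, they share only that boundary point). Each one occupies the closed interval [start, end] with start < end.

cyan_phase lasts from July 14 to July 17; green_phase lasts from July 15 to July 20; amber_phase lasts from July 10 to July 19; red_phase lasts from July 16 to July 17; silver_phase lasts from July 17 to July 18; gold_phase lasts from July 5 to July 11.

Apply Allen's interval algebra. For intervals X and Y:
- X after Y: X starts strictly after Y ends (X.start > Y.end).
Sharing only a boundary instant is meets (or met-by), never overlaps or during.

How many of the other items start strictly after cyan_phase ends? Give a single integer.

0

Target cyan_phase = [July 14, July 17].
amber_phase [July 10, July 19] → contains → no.
gold_phase [July 5, July 11] → before → no.
green_phase [July 15, July 20] → overlapped-by → no.
red_phase [July 16, July 17] → finishes → no.
silver_phase [July 17, July 18] → met-by → no.
Total: 0.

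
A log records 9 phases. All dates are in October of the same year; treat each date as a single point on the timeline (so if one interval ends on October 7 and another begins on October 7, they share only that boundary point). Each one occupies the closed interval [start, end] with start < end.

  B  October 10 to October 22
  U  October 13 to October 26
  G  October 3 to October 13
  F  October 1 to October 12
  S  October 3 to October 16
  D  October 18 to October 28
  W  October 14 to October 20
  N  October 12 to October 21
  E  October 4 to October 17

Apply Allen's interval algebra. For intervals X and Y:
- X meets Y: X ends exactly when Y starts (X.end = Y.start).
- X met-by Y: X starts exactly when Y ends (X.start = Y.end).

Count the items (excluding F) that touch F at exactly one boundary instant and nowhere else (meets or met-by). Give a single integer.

Target F = [October 1, October 12].
B [October 10, October 22] → overlapped-by → no.
D [October 18, October 28] → after → no.
E [October 4, October 17] → overlapped-by → no.
G [October 3, October 13] → overlapped-by → no.
N [October 12, October 21] → met-by → counts.
S [October 3, October 16] → overlapped-by → no.
U [October 13, October 26] → after → no.
W [October 14, October 20] → after → no.
Total: 1.

1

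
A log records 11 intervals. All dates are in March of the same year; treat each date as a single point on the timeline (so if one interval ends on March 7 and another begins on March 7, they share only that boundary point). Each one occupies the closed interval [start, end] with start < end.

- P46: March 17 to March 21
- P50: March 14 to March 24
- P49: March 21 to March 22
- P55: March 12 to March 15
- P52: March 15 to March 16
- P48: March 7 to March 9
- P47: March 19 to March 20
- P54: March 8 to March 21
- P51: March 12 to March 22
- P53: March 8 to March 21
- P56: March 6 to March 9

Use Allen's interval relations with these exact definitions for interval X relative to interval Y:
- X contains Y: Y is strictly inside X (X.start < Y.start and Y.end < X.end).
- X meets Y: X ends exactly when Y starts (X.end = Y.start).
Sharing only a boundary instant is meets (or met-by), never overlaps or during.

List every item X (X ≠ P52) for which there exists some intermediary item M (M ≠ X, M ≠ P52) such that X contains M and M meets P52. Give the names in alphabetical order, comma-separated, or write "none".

P53, P54

Target P52 = [March 15, March 16].
Intermediaries M with M meets P52: P55.
Via P55 — items with X contains P55: P53, P54.
Union: P53, P54.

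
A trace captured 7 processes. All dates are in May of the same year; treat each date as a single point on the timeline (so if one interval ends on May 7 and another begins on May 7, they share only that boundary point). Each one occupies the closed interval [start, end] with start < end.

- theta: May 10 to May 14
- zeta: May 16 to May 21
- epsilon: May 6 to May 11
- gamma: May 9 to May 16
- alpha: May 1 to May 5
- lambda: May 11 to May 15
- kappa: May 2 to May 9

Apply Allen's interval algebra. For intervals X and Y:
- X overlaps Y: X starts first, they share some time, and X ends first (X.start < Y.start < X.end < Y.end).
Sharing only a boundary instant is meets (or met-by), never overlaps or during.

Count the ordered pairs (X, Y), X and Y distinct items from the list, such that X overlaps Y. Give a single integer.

5

Checking all 42 ordered pairs for relation 'overlaps'; matching pairs in alphabetical order:
(alpha, kappa): alpha overlaps kappa ✓
(epsilon, gamma): epsilon overlaps gamma ✓
(epsilon, theta): epsilon overlaps theta ✓
(kappa, epsilon): kappa overlaps epsilon ✓
(theta, lambda): theta overlaps lambda ✓
Count: 5.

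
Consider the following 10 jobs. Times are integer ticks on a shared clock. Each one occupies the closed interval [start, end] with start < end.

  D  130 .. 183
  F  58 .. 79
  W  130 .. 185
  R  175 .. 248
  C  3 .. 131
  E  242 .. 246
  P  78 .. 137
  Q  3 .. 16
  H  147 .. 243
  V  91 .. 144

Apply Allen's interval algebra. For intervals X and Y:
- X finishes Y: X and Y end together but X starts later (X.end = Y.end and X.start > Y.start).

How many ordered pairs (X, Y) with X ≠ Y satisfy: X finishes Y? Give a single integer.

Checking all 90 ordered pairs for relation 'finishes'; matching pairs in alphabetical order:
No pair satisfies it.
Count: 0.

0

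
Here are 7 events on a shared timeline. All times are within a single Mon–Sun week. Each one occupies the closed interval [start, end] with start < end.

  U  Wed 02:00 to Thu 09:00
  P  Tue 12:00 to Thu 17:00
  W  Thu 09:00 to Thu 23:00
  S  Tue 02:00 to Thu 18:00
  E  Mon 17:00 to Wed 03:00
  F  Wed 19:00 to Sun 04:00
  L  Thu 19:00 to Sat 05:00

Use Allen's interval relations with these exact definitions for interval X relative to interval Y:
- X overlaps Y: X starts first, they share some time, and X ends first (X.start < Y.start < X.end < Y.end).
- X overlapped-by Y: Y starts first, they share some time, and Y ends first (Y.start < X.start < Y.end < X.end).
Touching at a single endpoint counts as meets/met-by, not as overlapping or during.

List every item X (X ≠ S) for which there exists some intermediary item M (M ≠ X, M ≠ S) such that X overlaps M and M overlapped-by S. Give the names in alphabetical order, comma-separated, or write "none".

Target S = [Tue 02:00, Thu 18:00].
Intermediaries M with M overlapped-by S: F, W.
Via F — items with X overlaps F: P, U.
Via W — items with X overlaps W: P.
Union: P, U.

P, U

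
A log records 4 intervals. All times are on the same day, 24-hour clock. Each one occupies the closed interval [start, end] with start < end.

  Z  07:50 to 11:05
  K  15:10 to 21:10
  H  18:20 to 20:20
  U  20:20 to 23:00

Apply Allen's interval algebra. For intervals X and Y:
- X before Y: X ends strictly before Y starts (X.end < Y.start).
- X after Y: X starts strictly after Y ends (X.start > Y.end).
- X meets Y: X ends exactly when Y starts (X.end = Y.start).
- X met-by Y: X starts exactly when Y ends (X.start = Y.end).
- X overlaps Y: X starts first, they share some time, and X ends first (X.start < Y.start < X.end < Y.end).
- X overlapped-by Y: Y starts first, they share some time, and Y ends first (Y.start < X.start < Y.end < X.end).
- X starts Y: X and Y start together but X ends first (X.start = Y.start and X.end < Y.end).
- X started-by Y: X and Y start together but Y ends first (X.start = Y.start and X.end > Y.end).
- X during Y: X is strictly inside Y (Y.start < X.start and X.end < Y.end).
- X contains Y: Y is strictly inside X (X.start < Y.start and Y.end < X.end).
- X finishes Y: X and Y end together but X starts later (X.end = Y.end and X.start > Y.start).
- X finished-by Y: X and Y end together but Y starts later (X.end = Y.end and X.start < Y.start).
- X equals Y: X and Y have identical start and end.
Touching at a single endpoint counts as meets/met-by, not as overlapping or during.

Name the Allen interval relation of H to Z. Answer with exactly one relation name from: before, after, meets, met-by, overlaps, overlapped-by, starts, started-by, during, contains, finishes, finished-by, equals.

after

H = [18:20, 20:20]; Z = [07:50, 11:05].
Compare endpoints: H.start > Z.start, H.start > Z.end, H.end > Z.start, H.end > Z.end.
That pattern is 'after'.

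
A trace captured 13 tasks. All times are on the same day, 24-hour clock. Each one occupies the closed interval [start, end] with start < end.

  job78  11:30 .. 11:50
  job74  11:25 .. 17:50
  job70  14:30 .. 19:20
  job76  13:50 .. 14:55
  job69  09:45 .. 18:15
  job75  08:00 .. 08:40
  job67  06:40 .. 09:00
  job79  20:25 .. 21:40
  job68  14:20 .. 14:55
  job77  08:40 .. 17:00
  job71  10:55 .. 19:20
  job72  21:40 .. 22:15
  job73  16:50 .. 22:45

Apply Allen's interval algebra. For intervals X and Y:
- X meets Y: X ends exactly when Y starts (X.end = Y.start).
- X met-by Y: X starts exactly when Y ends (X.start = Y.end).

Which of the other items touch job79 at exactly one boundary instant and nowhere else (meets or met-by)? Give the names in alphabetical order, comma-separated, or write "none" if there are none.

job72

Target job79 = [20:25, 21:40].
job67 [06:40, 09:00] → before → no.
job68 [14:20, 14:55] → before → no.
job69 [09:45, 18:15] → before → no.
job70 [14:30, 19:20] → before → no.
job71 [10:55, 19:20] → before → no.
job72 [21:40, 22:15] → met-by → yes.
job73 [16:50, 22:45] → contains → no.
job74 [11:25, 17:50] → before → no.
job75 [08:00, 08:40] → before → no.
job76 [13:50, 14:55] → before → no.
job77 [08:40, 17:00] → before → no.
job78 [11:30, 11:50] → before → no.
Result: job72.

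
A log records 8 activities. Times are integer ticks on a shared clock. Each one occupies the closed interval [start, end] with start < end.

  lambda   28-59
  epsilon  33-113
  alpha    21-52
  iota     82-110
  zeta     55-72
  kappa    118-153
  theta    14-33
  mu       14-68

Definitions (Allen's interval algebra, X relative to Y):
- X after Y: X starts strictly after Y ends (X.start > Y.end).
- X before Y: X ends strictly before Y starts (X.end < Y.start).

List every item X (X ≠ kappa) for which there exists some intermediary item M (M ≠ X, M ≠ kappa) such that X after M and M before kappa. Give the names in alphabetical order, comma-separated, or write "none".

iota, zeta

Target kappa = [118, 153].
Intermediaries M with M before kappa: alpha, epsilon, iota, lambda, mu, theta, zeta.
Via alpha — items with X after alpha: iota, zeta.
Via epsilon — items with X after epsilon: none.
Via iota — items with X after iota: none.
Via lambda — items with X after lambda: iota.
Via mu — items with X after mu: iota.
Via theta — items with X after theta: iota, zeta.
Via zeta — items with X after zeta: iota.
Union: iota, zeta.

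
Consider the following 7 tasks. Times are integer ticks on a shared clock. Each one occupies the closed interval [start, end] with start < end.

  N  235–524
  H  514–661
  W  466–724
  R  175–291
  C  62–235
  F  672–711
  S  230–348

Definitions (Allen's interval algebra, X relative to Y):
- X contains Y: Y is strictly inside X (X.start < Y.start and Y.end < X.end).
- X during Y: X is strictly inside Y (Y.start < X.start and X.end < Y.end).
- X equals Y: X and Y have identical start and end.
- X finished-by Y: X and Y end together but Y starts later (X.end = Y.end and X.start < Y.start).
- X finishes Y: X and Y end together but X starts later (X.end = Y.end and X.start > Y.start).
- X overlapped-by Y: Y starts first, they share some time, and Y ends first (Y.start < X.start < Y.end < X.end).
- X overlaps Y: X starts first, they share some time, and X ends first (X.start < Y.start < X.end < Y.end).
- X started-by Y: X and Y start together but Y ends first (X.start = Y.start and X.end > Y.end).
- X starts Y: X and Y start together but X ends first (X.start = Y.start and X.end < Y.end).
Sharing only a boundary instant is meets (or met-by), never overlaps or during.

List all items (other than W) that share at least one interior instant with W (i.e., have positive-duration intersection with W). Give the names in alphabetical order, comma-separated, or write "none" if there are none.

F, H, N

Target W = [466, 724].
C [62, 235] → before → no.
F [672, 711] → during → yes.
H [514, 661] → during → yes.
N [235, 524] → overlaps → yes.
R [175, 291] → before → no.
S [230, 348] → before → no.
Result: F, H, N.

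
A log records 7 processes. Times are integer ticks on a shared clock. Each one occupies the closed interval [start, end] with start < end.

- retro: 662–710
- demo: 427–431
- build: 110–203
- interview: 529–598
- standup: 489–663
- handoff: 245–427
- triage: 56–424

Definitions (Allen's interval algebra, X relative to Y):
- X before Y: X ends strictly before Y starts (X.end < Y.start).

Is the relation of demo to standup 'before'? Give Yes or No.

demo = [427, 431], standup = [489, 663].
Actual relation of demo to standup: before.
Asked whether 'before' holds → Yes.

Yes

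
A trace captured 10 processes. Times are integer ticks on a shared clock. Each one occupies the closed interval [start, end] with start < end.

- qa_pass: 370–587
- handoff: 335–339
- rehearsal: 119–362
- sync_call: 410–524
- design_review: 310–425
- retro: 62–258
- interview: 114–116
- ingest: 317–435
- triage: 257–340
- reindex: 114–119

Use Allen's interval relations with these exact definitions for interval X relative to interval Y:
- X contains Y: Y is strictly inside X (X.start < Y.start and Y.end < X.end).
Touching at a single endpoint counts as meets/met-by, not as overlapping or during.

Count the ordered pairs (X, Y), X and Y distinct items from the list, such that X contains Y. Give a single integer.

Checking all 90 ordered pairs for relation 'contains'; matching pairs in alphabetical order:
(design_review, handoff): design_review contains handoff ✓
(ingest, handoff): ingest contains handoff ✓
(qa_pass, sync_call): qa_pass contains sync_call ✓
(rehearsal, handoff): rehearsal contains handoff ✓
(rehearsal, triage): rehearsal contains triage ✓
(retro, interview): retro contains interview ✓
(retro, reindex): retro contains reindex ✓
(triage, handoff): triage contains handoff ✓
Count: 8.

8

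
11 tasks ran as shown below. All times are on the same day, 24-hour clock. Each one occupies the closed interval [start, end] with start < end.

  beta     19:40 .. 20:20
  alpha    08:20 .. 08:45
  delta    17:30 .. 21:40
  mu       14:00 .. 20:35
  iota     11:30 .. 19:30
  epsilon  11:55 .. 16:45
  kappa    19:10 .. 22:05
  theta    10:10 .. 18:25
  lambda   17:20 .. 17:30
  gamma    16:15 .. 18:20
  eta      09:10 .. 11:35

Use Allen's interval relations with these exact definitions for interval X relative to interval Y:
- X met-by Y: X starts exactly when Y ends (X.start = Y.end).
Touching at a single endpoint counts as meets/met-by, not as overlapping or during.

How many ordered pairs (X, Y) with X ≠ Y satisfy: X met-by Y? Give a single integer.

1

Checking all 110 ordered pairs for relation 'met-by'; matching pairs in alphabetical order:
(delta, lambda): delta met-by lambda ✓
Count: 1.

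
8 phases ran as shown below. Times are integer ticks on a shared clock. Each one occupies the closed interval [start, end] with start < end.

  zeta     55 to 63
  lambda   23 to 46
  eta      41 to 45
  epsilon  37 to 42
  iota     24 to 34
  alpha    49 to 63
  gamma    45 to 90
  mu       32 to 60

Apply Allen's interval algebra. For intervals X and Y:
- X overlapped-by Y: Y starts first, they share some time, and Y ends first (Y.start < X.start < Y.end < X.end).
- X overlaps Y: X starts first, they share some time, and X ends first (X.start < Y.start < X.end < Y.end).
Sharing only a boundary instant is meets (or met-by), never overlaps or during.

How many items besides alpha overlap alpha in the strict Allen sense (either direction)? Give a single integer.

1

Target alpha = [49, 63].
epsilon [37, 42] → before → no.
eta [41, 45] → before → no.
gamma [45, 90] → contains → no.
iota [24, 34] → before → no.
lambda [23, 46] → before → no.
mu [32, 60] → overlaps → counts.
zeta [55, 63] → finishes → no.
Total: 1.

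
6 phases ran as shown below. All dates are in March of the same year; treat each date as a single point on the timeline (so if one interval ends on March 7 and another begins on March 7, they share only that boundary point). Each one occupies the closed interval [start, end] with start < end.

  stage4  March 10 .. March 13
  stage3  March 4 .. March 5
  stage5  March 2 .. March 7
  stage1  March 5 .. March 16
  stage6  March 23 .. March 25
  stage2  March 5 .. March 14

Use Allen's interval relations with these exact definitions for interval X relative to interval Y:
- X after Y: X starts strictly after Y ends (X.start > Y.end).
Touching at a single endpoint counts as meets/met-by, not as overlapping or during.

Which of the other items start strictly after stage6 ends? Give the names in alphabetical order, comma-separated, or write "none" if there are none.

none

Target stage6 = [March 23, March 25].
stage1 [March 5, March 16] → before → no.
stage2 [March 5, March 14] → before → no.
stage3 [March 4, March 5] → before → no.
stage4 [March 10, March 13] → before → no.
stage5 [March 2, March 7] → before → no.
Result: none.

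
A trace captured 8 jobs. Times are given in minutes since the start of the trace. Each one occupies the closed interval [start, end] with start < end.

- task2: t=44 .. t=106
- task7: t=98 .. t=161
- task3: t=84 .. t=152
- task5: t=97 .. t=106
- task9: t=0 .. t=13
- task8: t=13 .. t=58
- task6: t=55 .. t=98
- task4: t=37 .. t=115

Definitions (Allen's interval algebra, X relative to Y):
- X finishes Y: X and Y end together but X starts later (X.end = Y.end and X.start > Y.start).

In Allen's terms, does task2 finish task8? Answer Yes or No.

No

task2 = [t=44, t=106], task8 = [t=13, t=58].
Actual relation of task2 to task8: overlapped-by.
Asked whether 'finishes' holds → No.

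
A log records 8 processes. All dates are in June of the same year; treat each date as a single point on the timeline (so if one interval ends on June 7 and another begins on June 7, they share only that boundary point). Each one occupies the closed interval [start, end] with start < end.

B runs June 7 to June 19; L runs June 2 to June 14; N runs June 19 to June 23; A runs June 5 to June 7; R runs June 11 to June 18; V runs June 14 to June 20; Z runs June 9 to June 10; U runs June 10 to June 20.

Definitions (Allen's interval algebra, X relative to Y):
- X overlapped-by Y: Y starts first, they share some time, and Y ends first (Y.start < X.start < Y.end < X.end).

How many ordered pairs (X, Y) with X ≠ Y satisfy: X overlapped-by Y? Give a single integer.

8

Checking all 56 ordered pairs for relation 'overlapped-by'; matching pairs in alphabetical order:
(B, L): B overlapped-by L ✓
(N, U): N overlapped-by U ✓
(N, V): N overlapped-by V ✓
(R, L): R overlapped-by L ✓
(U, B): U overlapped-by B ✓
(U, L): U overlapped-by L ✓
(V, B): V overlapped-by B ✓
(V, R): V overlapped-by R ✓
Count: 8.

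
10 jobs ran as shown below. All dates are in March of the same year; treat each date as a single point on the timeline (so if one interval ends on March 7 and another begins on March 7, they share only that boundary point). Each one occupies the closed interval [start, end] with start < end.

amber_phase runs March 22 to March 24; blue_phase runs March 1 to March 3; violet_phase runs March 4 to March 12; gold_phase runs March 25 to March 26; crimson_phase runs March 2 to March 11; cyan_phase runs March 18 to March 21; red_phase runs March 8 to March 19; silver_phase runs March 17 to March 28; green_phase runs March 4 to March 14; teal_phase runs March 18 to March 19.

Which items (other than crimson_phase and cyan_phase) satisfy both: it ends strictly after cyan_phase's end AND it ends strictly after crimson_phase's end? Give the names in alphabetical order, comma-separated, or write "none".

Conditions: its end is strictly after cyan_phase's end (X.end > March 21) AND its end is strictly after crimson_phase's end (X.end > March 11).
amber_phase: end March 24 > March 21? ✓; end March 24 > March 11? ✓ → yes.
blue_phase: end March 3 > March 21? ✗; end March 3 > March 11? ✗ → no.
gold_phase: end March 26 > March 21? ✓; end March 26 > March 11? ✓ → yes.
green_phase: end March 14 > March 21? ✗; end March 14 > March 11? ✓ → no.
red_phase: end March 19 > March 21? ✗; end March 19 > March 11? ✓ → no.
silver_phase: end March 28 > March 21? ✓; end March 28 > March 11? ✓ → yes.
teal_phase: end March 19 > March 21? ✗; end March 19 > March 11? ✓ → no.
violet_phase: end March 12 > March 21? ✗; end March 12 > March 11? ✓ → no.
Result: amber_phase, gold_phase, silver_phase.

amber_phase, gold_phase, silver_phase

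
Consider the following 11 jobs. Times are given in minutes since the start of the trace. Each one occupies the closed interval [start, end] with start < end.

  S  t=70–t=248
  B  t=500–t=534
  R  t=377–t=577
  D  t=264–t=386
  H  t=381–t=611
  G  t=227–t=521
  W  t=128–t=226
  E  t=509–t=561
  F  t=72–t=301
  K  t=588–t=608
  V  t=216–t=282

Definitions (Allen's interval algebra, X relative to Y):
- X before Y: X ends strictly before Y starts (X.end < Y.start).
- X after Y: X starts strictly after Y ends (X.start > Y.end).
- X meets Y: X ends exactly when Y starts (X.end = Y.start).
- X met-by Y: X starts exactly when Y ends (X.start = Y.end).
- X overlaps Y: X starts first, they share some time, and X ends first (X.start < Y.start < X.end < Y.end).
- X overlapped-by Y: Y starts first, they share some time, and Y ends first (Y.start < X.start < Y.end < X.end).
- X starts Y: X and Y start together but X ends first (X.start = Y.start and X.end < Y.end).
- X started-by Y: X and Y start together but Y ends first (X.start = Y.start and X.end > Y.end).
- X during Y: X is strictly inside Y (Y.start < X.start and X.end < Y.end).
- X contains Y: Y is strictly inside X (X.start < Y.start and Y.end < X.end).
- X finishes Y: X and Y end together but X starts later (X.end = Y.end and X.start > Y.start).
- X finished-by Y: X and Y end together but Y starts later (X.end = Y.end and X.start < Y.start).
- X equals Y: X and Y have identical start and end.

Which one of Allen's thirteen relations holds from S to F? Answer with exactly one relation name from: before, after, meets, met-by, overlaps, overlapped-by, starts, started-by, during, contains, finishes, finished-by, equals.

overlaps

S = [t=70, t=248]; F = [t=72, t=301].
Compare endpoints: S.start < F.start, S.start < F.end, S.end > F.start, S.end < F.end.
That pattern is 'overlaps'.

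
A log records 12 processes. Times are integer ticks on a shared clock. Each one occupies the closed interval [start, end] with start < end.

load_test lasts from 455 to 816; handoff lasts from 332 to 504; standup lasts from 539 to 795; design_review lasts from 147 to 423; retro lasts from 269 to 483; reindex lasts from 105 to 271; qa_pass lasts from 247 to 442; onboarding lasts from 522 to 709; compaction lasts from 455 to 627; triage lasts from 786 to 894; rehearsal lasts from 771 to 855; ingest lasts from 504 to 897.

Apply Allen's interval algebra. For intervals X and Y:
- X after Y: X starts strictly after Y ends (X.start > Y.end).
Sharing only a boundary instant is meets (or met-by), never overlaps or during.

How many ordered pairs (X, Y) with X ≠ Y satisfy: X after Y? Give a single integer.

Checking all 132 ordered pairs for relation 'after'; matching pairs in alphabetical order:
(compaction, design_review): compaction after design_review ✓
(compaction, qa_pass): compaction after qa_pass ✓
(compaction, reindex): compaction after reindex ✓
(handoff, reindex): handoff after reindex ✓
(ingest, design_review): ingest after design_review ✓
(ingest, qa_pass): ingest after qa_pass ✓
(ingest, reindex): ingest after reindex ✓
(ingest, retro): ingest after retro ✓
(load_test, design_review): load_test after design_review ✓
(load_test, qa_pass): load_test after qa_pass ✓
(load_test, reindex): load_test after reindex ✓
(onboarding, design_review): onboarding after design_review ✓
(onboarding, handoff): onboarding after handoff ✓
(onboarding, qa_pass): onboarding after qa_pass ✓
(onboarding, reindex): onboarding after reindex ✓
(onboarding, retro): onboarding after retro ✓
(rehearsal, compaction): rehearsal after compaction ✓
(rehearsal, design_review): rehearsal after design_review ✓
(rehearsal, handoff): rehearsal after handoff ✓
(rehearsal, onboarding): rehearsal after onboarding ✓
(rehearsal, qa_pass): rehearsal after qa_pass ✓
(rehearsal, reindex): rehearsal after reindex ✓
(rehearsal, retro): rehearsal after retro ✓
(standup, design_review): standup after design_review ✓
... plus 11 further pairs not listed.
Count: 35.

35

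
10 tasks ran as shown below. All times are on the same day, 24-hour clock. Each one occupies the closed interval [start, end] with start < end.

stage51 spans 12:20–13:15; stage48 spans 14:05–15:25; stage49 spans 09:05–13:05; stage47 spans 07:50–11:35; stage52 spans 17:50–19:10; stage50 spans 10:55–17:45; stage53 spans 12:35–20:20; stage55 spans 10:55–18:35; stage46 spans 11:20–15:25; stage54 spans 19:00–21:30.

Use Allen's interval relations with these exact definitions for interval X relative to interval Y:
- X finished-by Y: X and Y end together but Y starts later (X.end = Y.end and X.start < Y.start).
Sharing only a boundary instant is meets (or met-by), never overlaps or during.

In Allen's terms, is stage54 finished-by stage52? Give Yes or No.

No

stage54 = [19:00, 21:30], stage52 = [17:50, 19:10].
Actual relation of stage54 to stage52: overlapped-by.
Asked whether 'finished-by' holds → No.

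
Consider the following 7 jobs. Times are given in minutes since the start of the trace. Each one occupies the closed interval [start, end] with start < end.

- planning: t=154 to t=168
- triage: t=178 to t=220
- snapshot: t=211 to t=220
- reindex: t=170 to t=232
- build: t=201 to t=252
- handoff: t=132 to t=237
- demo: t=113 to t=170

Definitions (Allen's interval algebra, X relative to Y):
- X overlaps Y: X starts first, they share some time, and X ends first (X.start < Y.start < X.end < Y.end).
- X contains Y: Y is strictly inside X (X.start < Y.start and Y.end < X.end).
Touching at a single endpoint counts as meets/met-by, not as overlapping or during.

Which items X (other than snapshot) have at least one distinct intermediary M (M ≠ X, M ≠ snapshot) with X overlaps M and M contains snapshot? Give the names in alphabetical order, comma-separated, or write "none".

Target snapshot = [t=211, t=220].
Intermediaries M with M contains snapshot: build, handoff, reindex.
Via build — items with X overlaps build: handoff, reindex, triage.
Via handoff — items with X overlaps handoff: demo.
Via reindex — items with X overlaps reindex: none.
Union: demo, handoff, reindex, triage.

demo, handoff, reindex, triage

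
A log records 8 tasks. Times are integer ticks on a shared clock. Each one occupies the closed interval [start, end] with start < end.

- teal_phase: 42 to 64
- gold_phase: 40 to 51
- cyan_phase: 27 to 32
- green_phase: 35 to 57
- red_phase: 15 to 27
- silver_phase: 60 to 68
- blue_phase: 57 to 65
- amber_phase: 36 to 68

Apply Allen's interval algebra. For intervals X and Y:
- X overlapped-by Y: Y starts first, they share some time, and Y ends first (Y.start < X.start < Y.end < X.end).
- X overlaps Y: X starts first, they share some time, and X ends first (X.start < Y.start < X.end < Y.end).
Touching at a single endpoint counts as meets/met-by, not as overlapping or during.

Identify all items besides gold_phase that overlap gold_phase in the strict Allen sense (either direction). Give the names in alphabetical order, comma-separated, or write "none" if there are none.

Target gold_phase = [40, 51].
amber_phase [36, 68] → contains → no.
blue_phase [57, 65] → after → no.
cyan_phase [27, 32] → before → no.
green_phase [35, 57] → contains → no.
red_phase [15, 27] → before → no.
silver_phase [60, 68] → after → no.
teal_phase [42, 64] → overlapped-by → yes.
Result: teal_phase.

teal_phase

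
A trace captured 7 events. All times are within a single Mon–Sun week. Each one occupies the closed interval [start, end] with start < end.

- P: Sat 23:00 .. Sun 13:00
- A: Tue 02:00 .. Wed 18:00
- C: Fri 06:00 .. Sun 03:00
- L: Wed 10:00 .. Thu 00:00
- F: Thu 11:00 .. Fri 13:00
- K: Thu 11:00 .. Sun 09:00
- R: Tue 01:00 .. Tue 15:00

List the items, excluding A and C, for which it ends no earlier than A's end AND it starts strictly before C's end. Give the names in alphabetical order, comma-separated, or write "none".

F, K, L, P

Conditions: its end is no earlier than A's end (X.end >= Wed 18:00) AND its start is strictly before C's end (X.start < Sun 03:00).
F: end Fri 13:00 >= Wed 18:00? ✓; start Thu 11:00 < Sun 03:00? ✓ → yes.
K: end Sun 09:00 >= Wed 18:00? ✓; start Thu 11:00 < Sun 03:00? ✓ → yes.
L: end Thu 00:00 >= Wed 18:00? ✓; start Wed 10:00 < Sun 03:00? ✓ → yes.
P: end Sun 13:00 >= Wed 18:00? ✓; start Sat 23:00 < Sun 03:00? ✓ → yes.
R: end Tue 15:00 >= Wed 18:00? ✗; start Tue 01:00 < Sun 03:00? ✓ → no.
Result: F, K, L, P.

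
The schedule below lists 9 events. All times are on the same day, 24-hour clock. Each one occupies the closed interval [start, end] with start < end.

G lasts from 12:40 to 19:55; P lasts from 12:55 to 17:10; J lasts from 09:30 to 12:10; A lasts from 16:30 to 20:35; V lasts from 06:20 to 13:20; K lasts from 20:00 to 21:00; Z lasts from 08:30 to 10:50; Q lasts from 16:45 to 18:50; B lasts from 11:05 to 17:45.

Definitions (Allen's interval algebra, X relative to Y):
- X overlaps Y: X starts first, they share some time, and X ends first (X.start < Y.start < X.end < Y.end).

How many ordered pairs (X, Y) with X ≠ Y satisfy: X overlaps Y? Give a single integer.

12

Checking all 72 ordered pairs for relation 'overlaps'; matching pairs in alphabetical order:
(A, K): A overlaps K ✓
(B, A): B overlaps A ✓
(B, G): B overlaps G ✓
(B, Q): B overlaps Q ✓
(G, A): G overlaps A ✓
(J, B): J overlaps B ✓
(P, A): P overlaps A ✓
(P, Q): P overlaps Q ✓
(V, B): V overlaps B ✓
(V, G): V overlaps G ✓
(V, P): V overlaps P ✓
(Z, J): Z overlaps J ✓
Count: 12.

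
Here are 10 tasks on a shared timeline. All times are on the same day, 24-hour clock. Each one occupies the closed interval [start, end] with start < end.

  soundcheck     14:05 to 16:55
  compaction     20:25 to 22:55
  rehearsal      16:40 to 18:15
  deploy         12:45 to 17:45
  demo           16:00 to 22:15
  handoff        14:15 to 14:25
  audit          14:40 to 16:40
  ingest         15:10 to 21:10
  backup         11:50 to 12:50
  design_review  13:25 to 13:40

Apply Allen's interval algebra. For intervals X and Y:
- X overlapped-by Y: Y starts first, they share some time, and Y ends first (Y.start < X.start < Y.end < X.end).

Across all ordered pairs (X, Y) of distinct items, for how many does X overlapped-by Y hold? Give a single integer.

12

Checking all 90 ordered pairs for relation 'overlapped-by'; matching pairs in alphabetical order:
(compaction, demo): compaction overlapped-by demo ✓
(compaction, ingest): compaction overlapped-by ingest ✓
(demo, audit): demo overlapped-by audit ✓
(demo, deploy): demo overlapped-by deploy ✓
(demo, ingest): demo overlapped-by ingest ✓
(demo, soundcheck): demo overlapped-by soundcheck ✓
(deploy, backup): deploy overlapped-by backup ✓
(ingest, audit): ingest overlapped-by audit ✓
(ingest, deploy): ingest overlapped-by deploy ✓
(ingest, soundcheck): ingest overlapped-by soundcheck ✓
(rehearsal, deploy): rehearsal overlapped-by deploy ✓
(rehearsal, soundcheck): rehearsal overlapped-by soundcheck ✓
Count: 12.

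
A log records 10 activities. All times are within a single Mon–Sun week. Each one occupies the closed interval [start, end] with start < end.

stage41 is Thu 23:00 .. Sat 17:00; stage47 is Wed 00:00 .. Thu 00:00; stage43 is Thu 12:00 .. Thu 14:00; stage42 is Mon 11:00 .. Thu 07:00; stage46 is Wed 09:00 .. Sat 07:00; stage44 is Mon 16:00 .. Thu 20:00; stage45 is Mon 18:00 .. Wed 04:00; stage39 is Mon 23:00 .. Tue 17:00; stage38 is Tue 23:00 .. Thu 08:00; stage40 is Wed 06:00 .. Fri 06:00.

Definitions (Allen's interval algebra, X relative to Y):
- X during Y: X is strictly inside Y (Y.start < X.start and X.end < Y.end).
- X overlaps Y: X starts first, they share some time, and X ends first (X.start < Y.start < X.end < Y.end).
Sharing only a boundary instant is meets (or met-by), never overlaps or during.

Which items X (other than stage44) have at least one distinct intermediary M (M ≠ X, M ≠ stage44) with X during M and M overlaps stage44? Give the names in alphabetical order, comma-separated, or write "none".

stage39, stage45, stage47

Target stage44 = [Mon 16:00, Thu 20:00].
Intermediaries M with M overlaps stage44: stage42.
Via stage42 — items with X during stage42: stage39, stage45, stage47.
Union: stage39, stage45, stage47.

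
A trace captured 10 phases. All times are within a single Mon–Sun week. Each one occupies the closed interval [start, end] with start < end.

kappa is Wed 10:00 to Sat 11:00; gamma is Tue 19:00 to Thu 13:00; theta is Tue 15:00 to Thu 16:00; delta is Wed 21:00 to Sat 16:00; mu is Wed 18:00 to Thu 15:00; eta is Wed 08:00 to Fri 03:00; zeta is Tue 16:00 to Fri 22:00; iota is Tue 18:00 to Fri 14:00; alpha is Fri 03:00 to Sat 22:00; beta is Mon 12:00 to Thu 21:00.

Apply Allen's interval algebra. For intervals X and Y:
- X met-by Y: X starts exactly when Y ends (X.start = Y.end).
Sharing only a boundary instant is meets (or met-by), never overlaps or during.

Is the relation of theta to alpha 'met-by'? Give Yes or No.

No

theta = [Tue 15:00, Thu 16:00], alpha = [Fri 03:00, Sat 22:00].
Actual relation of theta to alpha: before.
Asked whether 'met-by' holds → No.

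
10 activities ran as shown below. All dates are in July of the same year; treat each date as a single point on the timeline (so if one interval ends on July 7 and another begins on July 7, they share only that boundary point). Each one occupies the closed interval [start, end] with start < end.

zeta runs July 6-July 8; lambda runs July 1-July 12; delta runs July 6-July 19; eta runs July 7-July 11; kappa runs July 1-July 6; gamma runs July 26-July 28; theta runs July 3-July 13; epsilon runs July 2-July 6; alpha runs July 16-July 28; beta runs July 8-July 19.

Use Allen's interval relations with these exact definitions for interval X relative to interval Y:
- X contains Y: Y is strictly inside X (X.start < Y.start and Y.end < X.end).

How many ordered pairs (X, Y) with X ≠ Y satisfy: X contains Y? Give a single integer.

Checking all 90 ordered pairs for relation 'contains'; matching pairs in alphabetical order:
(delta, eta): delta contains eta ✓
(lambda, epsilon): lambda contains epsilon ✓
(lambda, eta): lambda contains eta ✓
(lambda, zeta): lambda contains zeta ✓
(theta, eta): theta contains eta ✓
(theta, zeta): theta contains zeta ✓
Count: 6.

6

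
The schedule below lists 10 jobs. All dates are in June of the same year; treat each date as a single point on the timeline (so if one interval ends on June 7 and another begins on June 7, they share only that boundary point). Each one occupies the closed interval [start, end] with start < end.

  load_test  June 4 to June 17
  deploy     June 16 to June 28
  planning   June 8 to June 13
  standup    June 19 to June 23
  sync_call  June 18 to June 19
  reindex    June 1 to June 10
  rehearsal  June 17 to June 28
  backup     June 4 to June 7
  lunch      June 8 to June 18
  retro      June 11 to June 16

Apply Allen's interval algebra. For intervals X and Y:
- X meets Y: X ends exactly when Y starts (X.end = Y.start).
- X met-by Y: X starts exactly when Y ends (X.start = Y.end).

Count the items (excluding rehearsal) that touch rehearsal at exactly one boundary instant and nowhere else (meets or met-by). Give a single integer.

Target rehearsal = [June 17, June 28].
backup [June 4, June 7] → before → no.
deploy [June 16, June 28] → finished-by → no.
load_test [June 4, June 17] → meets → counts.
lunch [June 8, June 18] → overlaps → no.
planning [June 8, June 13] → before → no.
reindex [June 1, June 10] → before → no.
retro [June 11, June 16] → before → no.
standup [June 19, June 23] → during → no.
sync_call [June 18, June 19] → during → no.
Total: 1.

1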